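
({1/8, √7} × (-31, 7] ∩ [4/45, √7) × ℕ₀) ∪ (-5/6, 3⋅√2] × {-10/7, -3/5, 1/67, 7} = ({1/8} × {0, 1, …, 7}) ∪ ((-5/6, 3⋅√2] × {-10/7, -3/5, 1/67, 7})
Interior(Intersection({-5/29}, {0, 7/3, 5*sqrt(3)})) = EmptySet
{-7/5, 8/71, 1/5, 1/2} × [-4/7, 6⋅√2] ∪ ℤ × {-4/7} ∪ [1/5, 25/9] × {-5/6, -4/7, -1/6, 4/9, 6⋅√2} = (ℤ × {-4/7}) ∪ ({-7/5, 8/71, 1/5, 1/2} × [-4/7, 6⋅√2]) ∪ ([1/5, 25/9] × {-5/6, -4/7, -1/6, 4/9, 6⋅√2})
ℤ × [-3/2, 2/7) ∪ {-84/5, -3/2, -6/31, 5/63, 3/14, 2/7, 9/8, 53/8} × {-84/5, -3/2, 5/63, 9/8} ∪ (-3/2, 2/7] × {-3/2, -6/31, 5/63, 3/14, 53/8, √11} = (ℤ × [-3/2, 2/7)) ∪ ({-84/5, -3/2, -6/31, 5/63, 3/14, 2/7, 9/8, 53/8} × {-84/5, -3/2, 5/63, 9/8}) ∪ ((-3/2, 2/7] × {-3/2, -6/31, 5/63, 3/14, 53/8, √11})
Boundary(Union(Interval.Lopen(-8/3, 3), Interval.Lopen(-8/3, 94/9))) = {-8/3, 94/9}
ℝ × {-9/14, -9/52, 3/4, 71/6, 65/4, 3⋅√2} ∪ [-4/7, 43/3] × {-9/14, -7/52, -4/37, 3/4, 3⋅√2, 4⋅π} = (ℝ × {-9/14, -9/52, 3/4, 71/6, 65/4, 3⋅√2}) ∪ ([-4/7, 43/3] × {-9/14, -7/52, -4/37, 3/4, 3⋅√2, 4⋅π})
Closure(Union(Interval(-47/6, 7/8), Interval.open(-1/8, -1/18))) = Interval(-47/6, 7/8)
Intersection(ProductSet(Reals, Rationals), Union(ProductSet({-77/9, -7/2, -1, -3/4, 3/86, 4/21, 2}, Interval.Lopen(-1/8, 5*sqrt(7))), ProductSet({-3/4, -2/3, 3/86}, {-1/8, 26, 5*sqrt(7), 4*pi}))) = Union(ProductSet({-3/4, -2/3, 3/86}, {-1/8, 26}), ProductSet({-77/9, -7/2, -1, -3/4, 3/86, 4/21, 2}, Intersection(Interval.Lopen(-1/8, 5*sqrt(7)), Rationals)))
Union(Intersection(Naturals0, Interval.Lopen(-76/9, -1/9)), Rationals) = Rationals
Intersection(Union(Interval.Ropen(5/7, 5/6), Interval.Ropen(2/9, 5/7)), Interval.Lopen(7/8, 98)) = EmptySet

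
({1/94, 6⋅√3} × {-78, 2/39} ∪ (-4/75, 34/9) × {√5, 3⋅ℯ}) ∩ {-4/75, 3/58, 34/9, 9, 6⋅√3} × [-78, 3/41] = {6⋅√3} × {-78, 2/39}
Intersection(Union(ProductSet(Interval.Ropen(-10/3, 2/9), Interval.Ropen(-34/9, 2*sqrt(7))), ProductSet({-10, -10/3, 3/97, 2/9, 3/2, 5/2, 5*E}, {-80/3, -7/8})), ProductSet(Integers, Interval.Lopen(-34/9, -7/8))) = Union(ProductSet({-10}, {-7/8}), ProductSet(Range(-3, 1, 1), Interval.Lopen(-34/9, -7/8)))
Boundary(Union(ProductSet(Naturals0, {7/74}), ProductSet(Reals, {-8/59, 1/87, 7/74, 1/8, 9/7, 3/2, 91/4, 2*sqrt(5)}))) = ProductSet(Reals, {-8/59, 1/87, 7/74, 1/8, 9/7, 3/2, 91/4, 2*sqrt(5)})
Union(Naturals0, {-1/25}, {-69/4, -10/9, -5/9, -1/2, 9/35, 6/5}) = Union({-69/4, -10/9, -5/9, -1/2, -1/25, 9/35, 6/5}, Naturals0)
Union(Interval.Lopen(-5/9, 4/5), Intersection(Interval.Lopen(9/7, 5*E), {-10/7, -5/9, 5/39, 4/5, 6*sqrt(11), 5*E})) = Union({5*E}, Interval.Lopen(-5/9, 4/5))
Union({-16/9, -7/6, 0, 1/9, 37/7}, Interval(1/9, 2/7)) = Union({-16/9, -7/6, 0, 37/7}, Interval(1/9, 2/7))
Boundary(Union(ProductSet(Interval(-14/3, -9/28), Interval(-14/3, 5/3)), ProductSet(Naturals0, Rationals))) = Union(ProductSet(Complement(Naturals0, Interval.open(-14/3, -9/28)), Reals), ProductSet({-14/3, -9/28}, Interval(-14/3, 5/3)), ProductSet(Interval(-14/3, -9/28), {-14/3, 5/3}), ProductSet(Naturals0, Union(Interval(-oo, -14/3), Interval(5/3, oo))))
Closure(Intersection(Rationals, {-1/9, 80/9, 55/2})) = {-1/9, 80/9, 55/2}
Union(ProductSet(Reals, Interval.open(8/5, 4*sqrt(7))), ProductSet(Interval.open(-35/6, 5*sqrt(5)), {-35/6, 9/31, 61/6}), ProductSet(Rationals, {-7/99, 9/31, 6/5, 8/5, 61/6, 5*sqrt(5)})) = Union(ProductSet(Interval.open(-35/6, 5*sqrt(5)), {-35/6, 9/31, 61/6}), ProductSet(Rationals, {-7/99, 9/31, 6/5, 8/5, 61/6, 5*sqrt(5)}), ProductSet(Reals, Interval.open(8/5, 4*sqrt(7))))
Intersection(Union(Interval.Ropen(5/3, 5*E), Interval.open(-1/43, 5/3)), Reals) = Interval.open(-1/43, 5*E)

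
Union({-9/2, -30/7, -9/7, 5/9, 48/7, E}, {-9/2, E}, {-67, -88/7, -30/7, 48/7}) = {-67, -88/7, -9/2, -30/7, -9/7, 5/9, 48/7, E}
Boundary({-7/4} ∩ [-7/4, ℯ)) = {-7/4}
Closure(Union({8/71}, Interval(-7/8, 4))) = Interval(-7/8, 4)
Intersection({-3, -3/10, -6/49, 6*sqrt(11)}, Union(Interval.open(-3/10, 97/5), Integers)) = {-3, -6/49}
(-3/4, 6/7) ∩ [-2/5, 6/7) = [-2/5, 6/7)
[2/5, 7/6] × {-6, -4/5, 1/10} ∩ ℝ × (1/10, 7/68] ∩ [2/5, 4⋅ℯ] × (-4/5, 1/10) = ∅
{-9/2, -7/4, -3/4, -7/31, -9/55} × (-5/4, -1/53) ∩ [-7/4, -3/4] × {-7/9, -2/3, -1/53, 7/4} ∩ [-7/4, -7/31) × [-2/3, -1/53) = {-7/4, -3/4} × {-2/3}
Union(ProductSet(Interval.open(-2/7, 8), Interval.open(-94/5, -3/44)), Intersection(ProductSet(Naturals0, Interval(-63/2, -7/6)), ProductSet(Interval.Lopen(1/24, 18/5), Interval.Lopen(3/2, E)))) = ProductSet(Interval.open(-2/7, 8), Interval.open(-94/5, -3/44))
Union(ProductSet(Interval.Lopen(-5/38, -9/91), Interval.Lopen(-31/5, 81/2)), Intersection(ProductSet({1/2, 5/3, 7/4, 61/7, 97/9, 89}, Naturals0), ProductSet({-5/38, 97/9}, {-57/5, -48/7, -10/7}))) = ProductSet(Interval.Lopen(-5/38, -9/91), Interval.Lopen(-31/5, 81/2))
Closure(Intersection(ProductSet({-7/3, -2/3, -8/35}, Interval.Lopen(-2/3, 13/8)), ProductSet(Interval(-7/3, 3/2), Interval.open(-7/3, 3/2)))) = ProductSet({-7/3, -2/3, -8/35}, Interval(-2/3, 3/2))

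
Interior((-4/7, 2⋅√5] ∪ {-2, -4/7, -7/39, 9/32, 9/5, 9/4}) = (-4/7, 2⋅√5)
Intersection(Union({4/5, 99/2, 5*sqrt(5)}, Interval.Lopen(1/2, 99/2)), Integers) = Range(1, 50, 1)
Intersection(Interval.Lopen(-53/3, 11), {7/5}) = {7/5}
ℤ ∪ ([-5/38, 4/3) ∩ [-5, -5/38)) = ℤ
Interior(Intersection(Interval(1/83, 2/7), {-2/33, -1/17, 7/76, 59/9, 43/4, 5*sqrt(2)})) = EmptySet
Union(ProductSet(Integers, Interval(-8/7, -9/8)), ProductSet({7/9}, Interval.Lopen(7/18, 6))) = Union(ProductSet({7/9}, Interval.Lopen(7/18, 6)), ProductSet(Integers, Interval(-8/7, -9/8)))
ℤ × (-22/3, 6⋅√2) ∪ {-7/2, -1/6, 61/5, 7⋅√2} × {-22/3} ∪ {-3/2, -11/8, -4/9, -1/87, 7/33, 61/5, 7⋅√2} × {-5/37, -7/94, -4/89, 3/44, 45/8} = (ℤ × (-22/3, 6⋅√2)) ∪ ({-7/2, -1/6, 61/5, 7⋅√2} × {-22/3}) ∪ ({-3/2, -11/8, -4/9, -1/87, 7/33, 61/5, 7⋅√2} × {-5/37, -7/94, -4/89, 3/44, 45/8})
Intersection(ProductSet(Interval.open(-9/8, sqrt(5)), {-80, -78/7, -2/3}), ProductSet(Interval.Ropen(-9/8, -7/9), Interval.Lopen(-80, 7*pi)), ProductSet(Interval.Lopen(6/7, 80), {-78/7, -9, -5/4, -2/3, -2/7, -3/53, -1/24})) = EmptySet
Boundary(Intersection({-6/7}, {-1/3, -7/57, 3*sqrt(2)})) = EmptySet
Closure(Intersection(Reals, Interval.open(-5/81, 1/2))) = Interval(-5/81, 1/2)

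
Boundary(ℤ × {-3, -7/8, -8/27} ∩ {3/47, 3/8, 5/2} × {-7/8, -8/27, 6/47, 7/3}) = ∅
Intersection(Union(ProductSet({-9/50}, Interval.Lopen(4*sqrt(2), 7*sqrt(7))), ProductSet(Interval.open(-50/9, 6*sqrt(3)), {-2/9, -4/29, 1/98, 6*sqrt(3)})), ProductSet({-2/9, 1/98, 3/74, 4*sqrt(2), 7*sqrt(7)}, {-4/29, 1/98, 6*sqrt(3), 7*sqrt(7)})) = ProductSet({-2/9, 1/98, 3/74, 4*sqrt(2)}, {-4/29, 1/98, 6*sqrt(3)})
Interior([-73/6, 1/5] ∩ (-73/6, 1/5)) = (-73/6, 1/5)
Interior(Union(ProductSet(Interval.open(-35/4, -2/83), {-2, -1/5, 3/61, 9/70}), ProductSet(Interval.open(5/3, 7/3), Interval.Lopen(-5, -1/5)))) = ProductSet(Interval.open(5/3, 7/3), Interval.open(-5, -1/5))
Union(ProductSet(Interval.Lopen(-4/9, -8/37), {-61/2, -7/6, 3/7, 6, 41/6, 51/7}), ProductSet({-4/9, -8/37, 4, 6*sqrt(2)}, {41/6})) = Union(ProductSet({-4/9, -8/37, 4, 6*sqrt(2)}, {41/6}), ProductSet(Interval.Lopen(-4/9, -8/37), {-61/2, -7/6, 3/7, 6, 41/6, 51/7}))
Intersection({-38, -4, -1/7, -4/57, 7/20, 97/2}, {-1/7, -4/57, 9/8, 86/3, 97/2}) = {-1/7, -4/57, 97/2}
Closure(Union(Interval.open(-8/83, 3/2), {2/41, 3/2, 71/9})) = Union({71/9}, Interval(-8/83, 3/2))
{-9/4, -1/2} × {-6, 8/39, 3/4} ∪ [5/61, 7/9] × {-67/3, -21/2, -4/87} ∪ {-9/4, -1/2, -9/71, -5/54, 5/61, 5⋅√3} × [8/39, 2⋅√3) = ({-9/4, -1/2} × {-6, 8/39, 3/4}) ∪ ([5/61, 7/9] × {-67/3, -21/2, -4/87}) ∪ ({-9/4, -1/2, -9/71, -5/54, 5/61, 5⋅√3} × [8/39, 2⋅√3))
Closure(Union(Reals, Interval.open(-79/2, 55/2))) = Interval(-oo, oo)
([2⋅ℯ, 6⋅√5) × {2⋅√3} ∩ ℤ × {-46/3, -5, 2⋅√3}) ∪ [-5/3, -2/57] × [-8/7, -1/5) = ([-5/3, -2/57] × [-8/7, -1/5)) ∪ ({6, 7, …, 13} × {2⋅√3})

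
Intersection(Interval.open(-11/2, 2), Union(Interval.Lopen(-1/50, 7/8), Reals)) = Interval.open(-11/2, 2)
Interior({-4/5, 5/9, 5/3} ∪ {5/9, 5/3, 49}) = ∅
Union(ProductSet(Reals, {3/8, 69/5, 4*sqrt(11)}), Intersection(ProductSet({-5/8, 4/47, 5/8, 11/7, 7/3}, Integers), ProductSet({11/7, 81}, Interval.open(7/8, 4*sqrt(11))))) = Union(ProductSet({11/7}, Range(1, 14, 1)), ProductSet(Reals, {3/8, 69/5, 4*sqrt(11)}))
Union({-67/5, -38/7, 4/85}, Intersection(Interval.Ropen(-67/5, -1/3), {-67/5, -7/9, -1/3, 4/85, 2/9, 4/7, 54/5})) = {-67/5, -38/7, -7/9, 4/85}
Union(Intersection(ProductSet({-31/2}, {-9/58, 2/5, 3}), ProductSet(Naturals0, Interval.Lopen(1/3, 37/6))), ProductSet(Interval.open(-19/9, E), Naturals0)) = ProductSet(Interval.open(-19/9, E), Naturals0)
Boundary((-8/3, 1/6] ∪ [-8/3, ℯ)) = {-8/3, ℯ}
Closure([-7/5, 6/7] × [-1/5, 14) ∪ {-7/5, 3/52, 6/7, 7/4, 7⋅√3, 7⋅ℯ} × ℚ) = ([-7/5, 6/7] × [-1/5, 14]) ∪ ({-7/5, 6/7, 7/4, 7⋅√3, 7⋅ℯ} × ℝ) ∪ ({-7/5, 3/52, 6/7, 7/4, 7⋅√3, 7⋅ℯ} × (ℚ ∪ (-∞, -1/5] ∪ [14, ∞)))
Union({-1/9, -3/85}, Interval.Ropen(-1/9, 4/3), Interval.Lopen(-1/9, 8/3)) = Interval(-1/9, 8/3)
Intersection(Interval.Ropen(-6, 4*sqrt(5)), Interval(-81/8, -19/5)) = Interval(-6, -19/5)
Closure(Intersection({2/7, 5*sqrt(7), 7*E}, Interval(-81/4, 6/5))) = {2/7}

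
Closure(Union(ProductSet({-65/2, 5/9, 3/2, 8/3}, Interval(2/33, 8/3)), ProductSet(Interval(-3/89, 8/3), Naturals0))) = Union(ProductSet({-65/2, 5/9, 3/2, 8/3}, Interval(2/33, 8/3)), ProductSet(Interval(-3/89, 8/3), Naturals0))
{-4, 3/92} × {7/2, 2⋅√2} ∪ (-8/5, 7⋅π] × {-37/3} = ((-8/5, 7⋅π] × {-37/3}) ∪ ({-4, 3/92} × {7/2, 2⋅√2})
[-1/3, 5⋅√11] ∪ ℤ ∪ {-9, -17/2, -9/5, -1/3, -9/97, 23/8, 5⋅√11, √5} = ℤ ∪ {-17/2, -9/5} ∪ [-1/3, 5⋅√11]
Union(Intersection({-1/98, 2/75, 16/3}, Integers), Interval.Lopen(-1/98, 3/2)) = Interval.Lopen(-1/98, 3/2)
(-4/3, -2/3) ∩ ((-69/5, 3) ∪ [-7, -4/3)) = (-4/3, -2/3)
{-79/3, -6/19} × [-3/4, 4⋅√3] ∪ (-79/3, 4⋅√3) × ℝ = ((-79/3, 4⋅√3) × ℝ) ∪ ({-79/3, -6/19} × [-3/4, 4⋅√3])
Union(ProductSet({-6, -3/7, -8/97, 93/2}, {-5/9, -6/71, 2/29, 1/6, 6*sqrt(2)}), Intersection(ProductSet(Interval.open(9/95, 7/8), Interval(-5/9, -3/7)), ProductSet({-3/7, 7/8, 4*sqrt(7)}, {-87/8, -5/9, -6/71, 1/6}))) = ProductSet({-6, -3/7, -8/97, 93/2}, {-5/9, -6/71, 2/29, 1/6, 6*sqrt(2)})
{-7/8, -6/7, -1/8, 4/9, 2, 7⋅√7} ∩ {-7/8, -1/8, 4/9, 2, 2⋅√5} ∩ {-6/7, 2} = {2}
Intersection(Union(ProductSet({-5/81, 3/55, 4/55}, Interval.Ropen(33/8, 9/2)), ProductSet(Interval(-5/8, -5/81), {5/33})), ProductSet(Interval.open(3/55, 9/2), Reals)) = ProductSet({4/55}, Interval.Ropen(33/8, 9/2))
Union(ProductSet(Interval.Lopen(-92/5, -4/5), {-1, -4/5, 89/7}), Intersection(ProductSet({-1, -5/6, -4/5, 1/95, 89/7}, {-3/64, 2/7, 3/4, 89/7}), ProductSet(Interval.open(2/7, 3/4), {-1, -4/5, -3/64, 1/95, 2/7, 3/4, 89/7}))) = ProductSet(Interval.Lopen(-92/5, -4/5), {-1, -4/5, 89/7})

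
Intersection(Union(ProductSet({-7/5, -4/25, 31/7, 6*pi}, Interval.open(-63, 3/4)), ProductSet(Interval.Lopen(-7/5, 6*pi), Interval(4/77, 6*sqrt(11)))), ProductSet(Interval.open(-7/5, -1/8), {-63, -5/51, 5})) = Union(ProductSet({-4/25}, {-5/51}), ProductSet(Interval.open(-7/5, -1/8), {5}))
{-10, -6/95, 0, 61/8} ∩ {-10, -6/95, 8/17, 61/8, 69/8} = {-10, -6/95, 61/8}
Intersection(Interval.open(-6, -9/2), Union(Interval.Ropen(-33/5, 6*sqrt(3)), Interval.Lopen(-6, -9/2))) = Interval.open(-6, -9/2)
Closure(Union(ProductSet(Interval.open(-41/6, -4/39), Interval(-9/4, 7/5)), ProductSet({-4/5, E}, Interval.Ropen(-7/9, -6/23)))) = Union(ProductSet({E}, Interval(-7/9, -6/23)), ProductSet({-4/5, E}, Interval.Ropen(-7/9, -6/23)), ProductSet(Interval(-41/6, -4/39), Interval(-9/4, 7/5)))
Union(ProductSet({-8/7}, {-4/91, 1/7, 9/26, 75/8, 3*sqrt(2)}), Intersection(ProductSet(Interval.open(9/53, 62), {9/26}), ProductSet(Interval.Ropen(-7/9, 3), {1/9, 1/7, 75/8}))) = ProductSet({-8/7}, {-4/91, 1/7, 9/26, 75/8, 3*sqrt(2)})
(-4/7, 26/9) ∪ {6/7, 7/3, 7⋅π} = (-4/7, 26/9) ∪ {7⋅π}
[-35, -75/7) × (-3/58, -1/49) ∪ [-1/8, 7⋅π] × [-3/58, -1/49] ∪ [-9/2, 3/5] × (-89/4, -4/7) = ([-35, -75/7) × (-3/58, -1/49)) ∪ ([-9/2, 3/5] × (-89/4, -4/7)) ∪ ([-1/8, 7⋅π] × [-3/58, -1/49])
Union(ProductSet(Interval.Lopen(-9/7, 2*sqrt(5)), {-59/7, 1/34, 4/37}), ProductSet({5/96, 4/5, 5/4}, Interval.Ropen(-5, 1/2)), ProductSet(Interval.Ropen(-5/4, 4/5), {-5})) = Union(ProductSet({5/96, 4/5, 5/4}, Interval.Ropen(-5, 1/2)), ProductSet(Interval.Lopen(-9/7, 2*sqrt(5)), {-59/7, 1/34, 4/37}), ProductSet(Interval.Ropen(-5/4, 4/5), {-5}))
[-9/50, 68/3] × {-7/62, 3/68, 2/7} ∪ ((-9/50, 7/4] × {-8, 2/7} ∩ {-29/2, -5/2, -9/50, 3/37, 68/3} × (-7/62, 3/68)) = [-9/50, 68/3] × {-7/62, 3/68, 2/7}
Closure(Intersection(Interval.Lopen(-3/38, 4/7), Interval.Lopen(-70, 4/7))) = Interval(-3/38, 4/7)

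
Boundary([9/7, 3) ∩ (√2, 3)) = {3, √2}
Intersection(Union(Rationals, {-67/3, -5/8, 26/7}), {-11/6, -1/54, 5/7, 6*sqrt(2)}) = {-11/6, -1/54, 5/7}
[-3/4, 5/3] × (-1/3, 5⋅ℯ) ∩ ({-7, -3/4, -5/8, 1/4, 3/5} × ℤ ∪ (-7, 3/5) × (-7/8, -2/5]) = {-3/4, -5/8, 1/4, 3/5} × {0, 1, …, 13}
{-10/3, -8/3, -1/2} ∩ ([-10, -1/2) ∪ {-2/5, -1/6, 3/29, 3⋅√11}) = {-10/3, -8/3}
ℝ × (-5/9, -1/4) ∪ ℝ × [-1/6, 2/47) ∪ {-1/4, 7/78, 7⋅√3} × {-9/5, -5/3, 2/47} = ({-1/4, 7/78, 7⋅√3} × {-9/5, -5/3, 2/47}) ∪ (ℝ × ((-5/9, -1/4) ∪ [-1/6, 2/47)))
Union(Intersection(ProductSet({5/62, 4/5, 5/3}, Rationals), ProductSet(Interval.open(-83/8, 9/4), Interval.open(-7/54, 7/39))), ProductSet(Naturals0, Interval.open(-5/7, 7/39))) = Union(ProductSet({5/62, 4/5, 5/3}, Intersection(Interval.open(-7/54, 7/39), Rationals)), ProductSet(Naturals0, Interval.open(-5/7, 7/39)))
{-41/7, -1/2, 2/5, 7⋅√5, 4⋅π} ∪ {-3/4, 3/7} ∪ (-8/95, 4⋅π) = {-41/7, -3/4, -1/2, 7⋅√5} ∪ (-8/95, 4⋅π]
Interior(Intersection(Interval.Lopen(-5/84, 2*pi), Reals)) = Interval.open(-5/84, 2*pi)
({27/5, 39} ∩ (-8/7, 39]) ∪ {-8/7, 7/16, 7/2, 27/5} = {-8/7, 7/16, 7/2, 27/5, 39}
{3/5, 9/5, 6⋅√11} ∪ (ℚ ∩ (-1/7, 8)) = {6⋅√11} ∪ (ℚ ∩ (-1/7, 8))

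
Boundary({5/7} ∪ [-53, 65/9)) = {-53, 65/9}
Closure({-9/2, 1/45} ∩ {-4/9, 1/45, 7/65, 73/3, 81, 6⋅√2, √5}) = {1/45}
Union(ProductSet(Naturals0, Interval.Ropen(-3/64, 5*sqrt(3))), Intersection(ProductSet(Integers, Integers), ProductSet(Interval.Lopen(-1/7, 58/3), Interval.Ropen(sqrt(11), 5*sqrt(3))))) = ProductSet(Naturals0, Interval.Ropen(-3/64, 5*sqrt(3)))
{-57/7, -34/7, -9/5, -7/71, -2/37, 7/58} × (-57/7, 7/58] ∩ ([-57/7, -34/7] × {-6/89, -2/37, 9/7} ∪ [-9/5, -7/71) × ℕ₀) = ({-9/5} × {0}) ∪ ({-57/7, -34/7} × {-6/89, -2/37})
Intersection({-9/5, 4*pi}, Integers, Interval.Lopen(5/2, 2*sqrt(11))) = EmptySet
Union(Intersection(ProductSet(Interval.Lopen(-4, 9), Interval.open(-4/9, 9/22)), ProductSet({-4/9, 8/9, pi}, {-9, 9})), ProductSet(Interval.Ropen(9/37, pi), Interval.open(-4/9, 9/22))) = ProductSet(Interval.Ropen(9/37, pi), Interval.open(-4/9, 9/22))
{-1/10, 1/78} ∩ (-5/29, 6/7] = {-1/10, 1/78}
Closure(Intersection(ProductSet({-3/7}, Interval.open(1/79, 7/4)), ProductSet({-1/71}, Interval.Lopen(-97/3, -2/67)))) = EmptySet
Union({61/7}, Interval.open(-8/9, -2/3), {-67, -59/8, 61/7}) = Union({-67, -59/8, 61/7}, Interval.open(-8/9, -2/3))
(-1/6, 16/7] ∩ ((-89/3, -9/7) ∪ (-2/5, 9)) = (-1/6, 16/7]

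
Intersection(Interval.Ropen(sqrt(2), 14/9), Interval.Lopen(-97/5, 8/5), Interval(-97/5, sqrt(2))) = {sqrt(2)}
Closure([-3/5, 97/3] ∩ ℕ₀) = {0, 1, …, 32}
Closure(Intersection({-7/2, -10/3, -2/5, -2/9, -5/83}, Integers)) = EmptySet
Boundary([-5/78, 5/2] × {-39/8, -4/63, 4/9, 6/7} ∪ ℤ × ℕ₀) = (ℤ × ℕ₀) ∪ ([-5/78, 5/2] × {-39/8, -4/63, 4/9, 6/7})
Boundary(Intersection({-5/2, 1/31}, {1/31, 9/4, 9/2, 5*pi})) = {1/31}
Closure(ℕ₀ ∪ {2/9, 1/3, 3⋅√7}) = ℕ₀ ∪ {2/9, 1/3, 3⋅√7}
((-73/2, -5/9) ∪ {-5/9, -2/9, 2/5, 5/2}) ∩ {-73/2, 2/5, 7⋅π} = {2/5}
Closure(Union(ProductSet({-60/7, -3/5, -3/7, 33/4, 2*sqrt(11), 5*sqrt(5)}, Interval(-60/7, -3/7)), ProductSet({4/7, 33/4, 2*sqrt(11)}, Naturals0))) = Union(ProductSet({4/7, 33/4, 2*sqrt(11)}, Naturals0), ProductSet({-60/7, -3/5, -3/7, 33/4, 2*sqrt(11), 5*sqrt(5)}, Interval(-60/7, -3/7)))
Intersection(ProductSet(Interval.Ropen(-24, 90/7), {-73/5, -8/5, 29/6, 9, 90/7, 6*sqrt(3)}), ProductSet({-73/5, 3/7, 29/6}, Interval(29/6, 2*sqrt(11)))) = ProductSet({-73/5, 3/7, 29/6}, {29/6})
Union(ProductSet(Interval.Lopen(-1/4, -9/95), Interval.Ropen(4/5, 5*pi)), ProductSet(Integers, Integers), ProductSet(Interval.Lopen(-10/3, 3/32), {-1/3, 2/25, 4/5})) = Union(ProductSet(Integers, Integers), ProductSet(Interval.Lopen(-10/3, 3/32), {-1/3, 2/25, 4/5}), ProductSet(Interval.Lopen(-1/4, -9/95), Interval.Ropen(4/5, 5*pi)))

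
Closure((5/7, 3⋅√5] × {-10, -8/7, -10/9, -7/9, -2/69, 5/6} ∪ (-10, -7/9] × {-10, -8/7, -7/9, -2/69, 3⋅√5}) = ([-10, -7/9] × {-10, -8/7, -7/9, -2/69, 3⋅√5}) ∪ ([5/7, 3⋅√5] × {-10, -8/7, -10/9, -7/9, -2/69, 5/6})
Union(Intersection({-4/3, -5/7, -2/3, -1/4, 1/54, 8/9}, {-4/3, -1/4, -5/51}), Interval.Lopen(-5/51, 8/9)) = Union({-4/3, -1/4}, Interval.Lopen(-5/51, 8/9))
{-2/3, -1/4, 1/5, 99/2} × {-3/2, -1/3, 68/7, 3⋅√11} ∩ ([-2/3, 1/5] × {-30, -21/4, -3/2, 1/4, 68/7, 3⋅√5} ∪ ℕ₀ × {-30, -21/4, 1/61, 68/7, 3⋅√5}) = {-2/3, -1/4, 1/5} × {-3/2, 68/7}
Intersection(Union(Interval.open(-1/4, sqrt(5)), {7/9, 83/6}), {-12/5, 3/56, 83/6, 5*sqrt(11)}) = {3/56, 83/6}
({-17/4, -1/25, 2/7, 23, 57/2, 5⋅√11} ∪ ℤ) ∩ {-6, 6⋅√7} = {-6}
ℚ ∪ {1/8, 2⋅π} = ℚ ∪ {2⋅π}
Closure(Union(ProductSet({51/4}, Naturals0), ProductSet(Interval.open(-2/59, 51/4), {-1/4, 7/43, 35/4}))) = Union(ProductSet({51/4}, Naturals0), ProductSet(Interval(-2/59, 51/4), {-1/4, 7/43, 35/4}))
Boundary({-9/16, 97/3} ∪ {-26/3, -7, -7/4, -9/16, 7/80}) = {-26/3, -7, -7/4, -9/16, 7/80, 97/3}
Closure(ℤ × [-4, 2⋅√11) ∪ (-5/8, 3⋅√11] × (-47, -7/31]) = (ℤ × [-4, 2⋅√11]) ∪ ({-5/8, 3⋅√11} × [-47, -7/31]) ∪ ([-5/8, 3⋅√11] × {-47, -7/31}) ∪ ((-5/8, 3⋅√11] × (-47, -7/31])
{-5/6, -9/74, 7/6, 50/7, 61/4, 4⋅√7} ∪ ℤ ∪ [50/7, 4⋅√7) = ℤ ∪ {-5/6, -9/74, 7/6, 61/4} ∪ [50/7, 4⋅√7]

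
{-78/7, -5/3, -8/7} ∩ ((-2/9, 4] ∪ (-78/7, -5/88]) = {-5/3, -8/7}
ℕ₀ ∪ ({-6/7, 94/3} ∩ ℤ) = ℕ₀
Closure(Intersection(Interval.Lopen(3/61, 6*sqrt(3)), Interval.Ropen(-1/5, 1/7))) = Interval(3/61, 1/7)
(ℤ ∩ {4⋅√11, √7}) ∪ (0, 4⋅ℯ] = (0, 4⋅ℯ]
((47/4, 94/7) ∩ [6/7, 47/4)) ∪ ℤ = ℤ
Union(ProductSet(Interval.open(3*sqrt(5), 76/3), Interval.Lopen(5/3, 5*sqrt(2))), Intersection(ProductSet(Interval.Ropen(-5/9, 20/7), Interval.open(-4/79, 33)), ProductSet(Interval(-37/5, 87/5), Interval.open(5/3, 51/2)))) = Union(ProductSet(Interval.Ropen(-5/9, 20/7), Interval.open(5/3, 51/2)), ProductSet(Interval.open(3*sqrt(5), 76/3), Interval.Lopen(5/3, 5*sqrt(2))))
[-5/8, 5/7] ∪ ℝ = (-∞, ∞)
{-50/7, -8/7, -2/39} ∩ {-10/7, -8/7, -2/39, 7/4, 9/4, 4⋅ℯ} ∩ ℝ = {-8/7, -2/39}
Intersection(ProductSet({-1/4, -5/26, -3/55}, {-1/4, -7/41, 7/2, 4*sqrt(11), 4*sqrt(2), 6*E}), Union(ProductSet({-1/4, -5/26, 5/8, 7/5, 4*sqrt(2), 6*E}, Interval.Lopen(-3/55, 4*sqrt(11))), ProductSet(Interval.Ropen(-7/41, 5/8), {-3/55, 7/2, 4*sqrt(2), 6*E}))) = Union(ProductSet({-3/55}, {7/2, 4*sqrt(2), 6*E}), ProductSet({-1/4, -5/26}, {7/2, 4*sqrt(11), 4*sqrt(2)}))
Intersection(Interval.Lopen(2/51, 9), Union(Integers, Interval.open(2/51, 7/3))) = Union(Interval.open(2/51, 7/3), Range(1, 10, 1))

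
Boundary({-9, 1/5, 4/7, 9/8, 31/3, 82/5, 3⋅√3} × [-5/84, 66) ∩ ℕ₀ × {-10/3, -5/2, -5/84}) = ∅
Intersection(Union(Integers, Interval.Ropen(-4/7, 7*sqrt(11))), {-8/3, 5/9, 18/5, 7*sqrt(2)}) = {5/9, 18/5, 7*sqrt(2)}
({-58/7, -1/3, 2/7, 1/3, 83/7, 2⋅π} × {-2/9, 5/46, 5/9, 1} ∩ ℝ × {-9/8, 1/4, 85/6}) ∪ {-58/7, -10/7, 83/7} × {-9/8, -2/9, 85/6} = {-58/7, -10/7, 83/7} × {-9/8, -2/9, 85/6}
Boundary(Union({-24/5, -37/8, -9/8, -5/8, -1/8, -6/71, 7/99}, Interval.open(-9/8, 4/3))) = {-24/5, -37/8, -9/8, 4/3}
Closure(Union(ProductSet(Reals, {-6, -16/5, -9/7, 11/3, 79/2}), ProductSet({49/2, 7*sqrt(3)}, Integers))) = Union(ProductSet({49/2, 7*sqrt(3)}, Integers), ProductSet(Reals, {-6, -16/5, -9/7, 11/3, 79/2}))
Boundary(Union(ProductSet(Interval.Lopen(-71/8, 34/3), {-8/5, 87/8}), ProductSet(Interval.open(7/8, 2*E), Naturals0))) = Union(ProductSet(Interval(-71/8, 34/3), {-8/5, 87/8}), ProductSet(Interval(7/8, 2*E), Naturals0))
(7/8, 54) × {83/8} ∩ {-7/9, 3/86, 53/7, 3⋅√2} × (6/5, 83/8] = {53/7, 3⋅√2} × {83/8}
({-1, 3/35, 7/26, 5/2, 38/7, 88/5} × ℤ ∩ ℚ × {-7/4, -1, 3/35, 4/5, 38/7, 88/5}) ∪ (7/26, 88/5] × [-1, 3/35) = ({-1, 3/35, 7/26, 5/2, 38/7, 88/5} × {-1}) ∪ ((7/26, 88/5] × [-1, 3/35))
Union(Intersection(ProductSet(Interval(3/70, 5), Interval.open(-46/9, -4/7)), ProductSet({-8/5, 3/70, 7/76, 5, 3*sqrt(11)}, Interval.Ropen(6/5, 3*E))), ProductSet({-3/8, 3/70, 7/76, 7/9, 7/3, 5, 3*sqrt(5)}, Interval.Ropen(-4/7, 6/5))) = ProductSet({-3/8, 3/70, 7/76, 7/9, 7/3, 5, 3*sqrt(5)}, Interval.Ropen(-4/7, 6/5))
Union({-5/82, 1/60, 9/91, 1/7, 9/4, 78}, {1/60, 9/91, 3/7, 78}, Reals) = Reals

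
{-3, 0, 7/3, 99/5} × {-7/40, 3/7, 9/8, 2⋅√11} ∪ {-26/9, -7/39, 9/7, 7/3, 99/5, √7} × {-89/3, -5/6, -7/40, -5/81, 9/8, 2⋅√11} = ({-3, 0, 7/3, 99/5} × {-7/40, 3/7, 9/8, 2⋅√11}) ∪ ({-26/9, -7/39, 9/7, 7/3, 99/5, √7} × {-89/3, -5/6, -7/40, -5/81, 9/8, 2⋅√11})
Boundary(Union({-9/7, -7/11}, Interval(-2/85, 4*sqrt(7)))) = {-9/7, -7/11, -2/85, 4*sqrt(7)}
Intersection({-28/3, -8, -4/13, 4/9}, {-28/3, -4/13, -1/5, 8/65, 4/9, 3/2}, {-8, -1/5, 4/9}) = {4/9}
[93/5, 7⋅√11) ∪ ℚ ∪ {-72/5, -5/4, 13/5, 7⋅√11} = ℚ ∪ [93/5, 7⋅√11]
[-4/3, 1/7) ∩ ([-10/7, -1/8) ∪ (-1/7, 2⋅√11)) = [-4/3, 1/7)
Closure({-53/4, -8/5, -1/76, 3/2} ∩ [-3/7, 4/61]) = {-1/76}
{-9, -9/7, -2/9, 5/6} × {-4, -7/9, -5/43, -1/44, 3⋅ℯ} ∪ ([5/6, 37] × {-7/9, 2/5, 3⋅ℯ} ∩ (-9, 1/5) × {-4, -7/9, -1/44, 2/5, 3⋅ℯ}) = {-9, -9/7, -2/9, 5/6} × {-4, -7/9, -5/43, -1/44, 3⋅ℯ}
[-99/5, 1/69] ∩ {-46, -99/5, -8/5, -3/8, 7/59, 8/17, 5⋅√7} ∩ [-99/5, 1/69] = {-99/5, -8/5, -3/8}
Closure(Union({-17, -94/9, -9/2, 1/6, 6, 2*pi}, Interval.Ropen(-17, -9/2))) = Union({1/6, 6, 2*pi}, Interval(-17, -9/2))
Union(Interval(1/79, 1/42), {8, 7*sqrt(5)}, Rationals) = Union({7*sqrt(5)}, Interval(1/79, 1/42), Rationals)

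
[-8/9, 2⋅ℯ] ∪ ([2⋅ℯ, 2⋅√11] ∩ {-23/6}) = [-8/9, 2⋅ℯ]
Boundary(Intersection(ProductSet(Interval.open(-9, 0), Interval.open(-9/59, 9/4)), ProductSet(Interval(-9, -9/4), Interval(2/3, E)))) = Union(ProductSet({-9, -9/4}, Interval(2/3, 9/4)), ProductSet(Interval(-9, -9/4), {2/3, 9/4}))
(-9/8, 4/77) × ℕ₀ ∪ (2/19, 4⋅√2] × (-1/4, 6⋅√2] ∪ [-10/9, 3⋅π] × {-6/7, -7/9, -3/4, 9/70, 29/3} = ((-9/8, 4/77) × ℕ₀) ∪ ([-10/9, 3⋅π] × {-6/7, -7/9, -3/4, 9/70, 29/3}) ∪ ((2/19, 4⋅√2] × (-1/4, 6⋅√2])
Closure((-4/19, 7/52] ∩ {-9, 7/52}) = {7/52}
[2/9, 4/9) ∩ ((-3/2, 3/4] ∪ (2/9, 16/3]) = [2/9, 4/9)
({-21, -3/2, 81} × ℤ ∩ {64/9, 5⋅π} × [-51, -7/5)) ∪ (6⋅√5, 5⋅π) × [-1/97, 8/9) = (6⋅√5, 5⋅π) × [-1/97, 8/9)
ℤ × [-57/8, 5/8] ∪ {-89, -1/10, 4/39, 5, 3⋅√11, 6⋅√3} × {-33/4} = (ℤ × [-57/8, 5/8]) ∪ ({-89, -1/10, 4/39, 5, 3⋅√11, 6⋅√3} × {-33/4})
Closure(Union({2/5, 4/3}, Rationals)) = Reals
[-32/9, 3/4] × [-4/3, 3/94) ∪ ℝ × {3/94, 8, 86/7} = (ℝ × {3/94, 8, 86/7}) ∪ ([-32/9, 3/4] × [-4/3, 3/94))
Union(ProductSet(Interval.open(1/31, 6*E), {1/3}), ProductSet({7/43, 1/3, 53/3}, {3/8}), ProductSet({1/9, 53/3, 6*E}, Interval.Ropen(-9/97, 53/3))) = Union(ProductSet({1/9, 53/3, 6*E}, Interval.Ropen(-9/97, 53/3)), ProductSet({7/43, 1/3, 53/3}, {3/8}), ProductSet(Interval.open(1/31, 6*E), {1/3}))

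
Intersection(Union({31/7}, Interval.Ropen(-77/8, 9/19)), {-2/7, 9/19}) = {-2/7}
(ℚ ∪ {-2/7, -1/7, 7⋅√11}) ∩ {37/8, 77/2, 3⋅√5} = {37/8, 77/2}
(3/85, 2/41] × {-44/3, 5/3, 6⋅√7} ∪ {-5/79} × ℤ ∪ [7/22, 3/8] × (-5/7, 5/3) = ({-5/79} × ℤ) ∪ ([7/22, 3/8] × (-5/7, 5/3)) ∪ ((3/85, 2/41] × {-44/3, 5/3, 6⋅√7})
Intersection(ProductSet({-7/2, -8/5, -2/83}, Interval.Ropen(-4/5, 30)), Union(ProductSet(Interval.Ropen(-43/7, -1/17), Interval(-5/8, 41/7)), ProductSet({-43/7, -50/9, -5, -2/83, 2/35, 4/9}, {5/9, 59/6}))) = Union(ProductSet({-2/83}, {5/9, 59/6}), ProductSet({-7/2, -8/5}, Interval(-5/8, 41/7)))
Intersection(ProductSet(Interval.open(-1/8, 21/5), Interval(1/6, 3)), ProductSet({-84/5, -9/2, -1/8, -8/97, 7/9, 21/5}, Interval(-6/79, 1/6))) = ProductSet({-8/97, 7/9}, {1/6})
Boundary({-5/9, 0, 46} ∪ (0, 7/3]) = {-5/9, 0, 7/3, 46}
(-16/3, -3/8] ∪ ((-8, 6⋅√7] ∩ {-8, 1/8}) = (-16/3, -3/8] ∪ {1/8}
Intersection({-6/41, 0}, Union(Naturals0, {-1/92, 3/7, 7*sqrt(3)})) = {0}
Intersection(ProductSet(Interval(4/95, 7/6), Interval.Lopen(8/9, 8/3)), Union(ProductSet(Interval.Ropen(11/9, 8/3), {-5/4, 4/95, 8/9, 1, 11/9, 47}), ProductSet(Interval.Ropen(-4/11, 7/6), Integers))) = ProductSet(Interval.Ropen(4/95, 7/6), Range(1, 3, 1))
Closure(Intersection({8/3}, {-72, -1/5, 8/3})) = {8/3}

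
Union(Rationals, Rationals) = Rationals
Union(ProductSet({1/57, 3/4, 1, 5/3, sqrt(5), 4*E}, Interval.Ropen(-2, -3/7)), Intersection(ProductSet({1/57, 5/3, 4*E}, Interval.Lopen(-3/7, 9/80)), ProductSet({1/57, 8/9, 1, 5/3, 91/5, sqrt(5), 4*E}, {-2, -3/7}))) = ProductSet({1/57, 3/4, 1, 5/3, sqrt(5), 4*E}, Interval.Ropen(-2, -3/7))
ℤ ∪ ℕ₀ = ℤ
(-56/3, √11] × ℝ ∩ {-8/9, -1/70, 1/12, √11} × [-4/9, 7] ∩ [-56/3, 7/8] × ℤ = {-8/9, -1/70, 1/12} × {0, 1, …, 7}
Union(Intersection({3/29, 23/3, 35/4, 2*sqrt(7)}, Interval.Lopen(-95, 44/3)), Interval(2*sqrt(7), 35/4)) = Union({3/29}, Interval(2*sqrt(7), 35/4))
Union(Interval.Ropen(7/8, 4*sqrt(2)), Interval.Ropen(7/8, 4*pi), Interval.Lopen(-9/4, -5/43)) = Union(Interval.Lopen(-9/4, -5/43), Interval.Ropen(7/8, 4*pi))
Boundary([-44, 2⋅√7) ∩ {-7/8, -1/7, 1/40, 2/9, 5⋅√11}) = {-7/8, -1/7, 1/40, 2/9}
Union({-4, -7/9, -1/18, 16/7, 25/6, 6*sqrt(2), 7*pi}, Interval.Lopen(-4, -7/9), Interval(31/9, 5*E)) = Union({-1/18, 16/7, 7*pi}, Interval(-4, -7/9), Interval(31/9, 5*E))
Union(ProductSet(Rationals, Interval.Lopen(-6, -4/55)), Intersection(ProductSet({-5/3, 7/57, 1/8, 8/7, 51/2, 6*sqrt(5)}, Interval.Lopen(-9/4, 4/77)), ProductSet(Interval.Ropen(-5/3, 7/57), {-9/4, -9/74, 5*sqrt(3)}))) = ProductSet(Rationals, Interval.Lopen(-6, -4/55))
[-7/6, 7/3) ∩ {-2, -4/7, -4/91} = {-4/7, -4/91}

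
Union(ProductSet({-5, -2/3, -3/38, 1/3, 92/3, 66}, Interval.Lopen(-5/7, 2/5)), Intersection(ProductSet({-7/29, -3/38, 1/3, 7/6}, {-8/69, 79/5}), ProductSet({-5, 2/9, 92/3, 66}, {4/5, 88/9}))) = ProductSet({-5, -2/3, -3/38, 1/3, 92/3, 66}, Interval.Lopen(-5/7, 2/5))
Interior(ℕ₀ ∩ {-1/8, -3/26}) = ∅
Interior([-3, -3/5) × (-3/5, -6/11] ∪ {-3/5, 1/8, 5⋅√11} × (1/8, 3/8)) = (-3, -3/5) × (-3/5, -6/11)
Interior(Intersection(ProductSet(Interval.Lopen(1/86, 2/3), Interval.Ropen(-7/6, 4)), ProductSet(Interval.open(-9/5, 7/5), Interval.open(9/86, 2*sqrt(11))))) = ProductSet(Interval.open(1/86, 2/3), Interval.open(9/86, 4))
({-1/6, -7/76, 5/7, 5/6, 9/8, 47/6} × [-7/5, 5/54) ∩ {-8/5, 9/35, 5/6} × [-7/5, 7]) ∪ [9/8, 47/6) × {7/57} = ({5/6} × [-7/5, 5/54)) ∪ ([9/8, 47/6) × {7/57})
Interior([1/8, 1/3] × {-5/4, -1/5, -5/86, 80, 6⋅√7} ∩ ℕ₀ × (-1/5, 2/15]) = ∅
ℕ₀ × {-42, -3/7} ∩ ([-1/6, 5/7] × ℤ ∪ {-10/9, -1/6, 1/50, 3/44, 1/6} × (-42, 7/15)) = {0} × {-42}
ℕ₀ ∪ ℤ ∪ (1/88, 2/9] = ℤ ∪ (1/88, 2/9]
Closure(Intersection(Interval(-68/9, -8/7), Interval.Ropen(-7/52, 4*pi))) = EmptySet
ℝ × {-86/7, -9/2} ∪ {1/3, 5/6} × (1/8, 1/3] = (ℝ × {-86/7, -9/2}) ∪ ({1/3, 5/6} × (1/8, 1/3])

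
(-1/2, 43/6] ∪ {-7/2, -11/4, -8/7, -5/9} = {-7/2, -11/4, -8/7, -5/9} ∪ (-1/2, 43/6]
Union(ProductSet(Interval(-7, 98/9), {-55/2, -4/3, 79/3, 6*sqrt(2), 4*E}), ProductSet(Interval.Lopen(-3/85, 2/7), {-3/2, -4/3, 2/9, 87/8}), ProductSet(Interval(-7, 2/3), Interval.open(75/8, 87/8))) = Union(ProductSet(Interval(-7, 2/3), Interval.open(75/8, 87/8)), ProductSet(Interval(-7, 98/9), {-55/2, -4/3, 79/3, 6*sqrt(2), 4*E}), ProductSet(Interval.Lopen(-3/85, 2/7), {-3/2, -4/3, 2/9, 87/8}))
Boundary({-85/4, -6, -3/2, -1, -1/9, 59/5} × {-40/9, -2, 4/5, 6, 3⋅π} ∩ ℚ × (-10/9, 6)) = {-85/4, -6, -3/2, -1, -1/9, 59/5} × {4/5}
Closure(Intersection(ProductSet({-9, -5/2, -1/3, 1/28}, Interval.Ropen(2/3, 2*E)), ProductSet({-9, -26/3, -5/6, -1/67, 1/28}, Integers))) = ProductSet({-9, 1/28}, Range(1, 6, 1))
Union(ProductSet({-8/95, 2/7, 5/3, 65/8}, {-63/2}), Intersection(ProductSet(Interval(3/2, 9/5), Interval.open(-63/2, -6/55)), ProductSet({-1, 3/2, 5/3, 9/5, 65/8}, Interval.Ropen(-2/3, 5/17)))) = Union(ProductSet({3/2, 5/3, 9/5}, Interval.Ropen(-2/3, -6/55)), ProductSet({-8/95, 2/7, 5/3, 65/8}, {-63/2}))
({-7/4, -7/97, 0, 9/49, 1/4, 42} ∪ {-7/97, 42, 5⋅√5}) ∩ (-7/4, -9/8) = ∅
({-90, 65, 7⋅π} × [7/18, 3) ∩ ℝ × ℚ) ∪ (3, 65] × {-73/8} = ((3, 65] × {-73/8}) ∪ ({-90, 65, 7⋅π} × (ℚ ∩ [7/18, 3)))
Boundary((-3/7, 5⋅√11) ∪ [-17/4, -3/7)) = {-17/4, -3/7, 5⋅√11}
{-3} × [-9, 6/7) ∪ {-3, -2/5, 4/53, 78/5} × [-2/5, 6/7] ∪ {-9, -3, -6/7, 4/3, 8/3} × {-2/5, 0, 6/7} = ({-3} × [-9, 6/7)) ∪ ({-3, -2/5, 4/53, 78/5} × [-2/5, 6/7]) ∪ ({-9, -3, -6/7, 4/3, 8/3} × {-2/5, 0, 6/7})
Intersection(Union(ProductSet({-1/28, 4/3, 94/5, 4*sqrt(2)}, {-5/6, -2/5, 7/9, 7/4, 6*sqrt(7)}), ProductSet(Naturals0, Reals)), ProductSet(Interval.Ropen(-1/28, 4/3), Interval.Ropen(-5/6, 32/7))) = Union(ProductSet({-1/28}, {-5/6, -2/5, 7/9, 7/4}), ProductSet(Range(0, 2, 1), Interval.Ropen(-5/6, 32/7)))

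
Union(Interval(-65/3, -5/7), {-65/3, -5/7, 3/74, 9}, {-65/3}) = Union({3/74, 9}, Interval(-65/3, -5/7))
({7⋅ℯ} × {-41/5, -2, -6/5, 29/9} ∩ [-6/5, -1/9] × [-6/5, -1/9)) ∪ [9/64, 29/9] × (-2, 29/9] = [9/64, 29/9] × (-2, 29/9]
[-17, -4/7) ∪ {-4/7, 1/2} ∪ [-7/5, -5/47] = [-17, -5/47] ∪ {1/2}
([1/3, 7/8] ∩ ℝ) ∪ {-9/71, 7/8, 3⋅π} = {-9/71, 3⋅π} ∪ [1/3, 7/8]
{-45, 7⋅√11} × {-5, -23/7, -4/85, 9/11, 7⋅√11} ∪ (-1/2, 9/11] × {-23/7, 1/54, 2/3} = ((-1/2, 9/11] × {-23/7, 1/54, 2/3}) ∪ ({-45, 7⋅√11} × {-5, -23/7, -4/85, 9/11, 7⋅√11})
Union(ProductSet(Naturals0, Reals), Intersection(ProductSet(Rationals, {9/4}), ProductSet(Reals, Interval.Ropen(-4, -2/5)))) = ProductSet(Naturals0, Reals)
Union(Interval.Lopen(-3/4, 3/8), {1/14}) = Interval.Lopen(-3/4, 3/8)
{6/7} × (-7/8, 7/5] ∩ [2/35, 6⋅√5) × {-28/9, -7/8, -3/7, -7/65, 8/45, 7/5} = {6/7} × {-3/7, -7/65, 8/45, 7/5}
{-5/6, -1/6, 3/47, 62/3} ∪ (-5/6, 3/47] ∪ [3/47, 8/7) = [-5/6, 8/7) ∪ {62/3}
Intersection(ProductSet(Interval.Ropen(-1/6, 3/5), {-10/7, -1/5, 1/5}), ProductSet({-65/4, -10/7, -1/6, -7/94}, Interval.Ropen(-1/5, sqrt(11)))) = ProductSet({-1/6, -7/94}, {-1/5, 1/5})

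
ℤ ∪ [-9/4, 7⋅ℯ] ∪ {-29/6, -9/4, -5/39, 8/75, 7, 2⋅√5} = ℤ ∪ {-29/6} ∪ [-9/4, 7⋅ℯ]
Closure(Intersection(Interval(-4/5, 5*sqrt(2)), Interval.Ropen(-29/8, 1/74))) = Interval(-4/5, 1/74)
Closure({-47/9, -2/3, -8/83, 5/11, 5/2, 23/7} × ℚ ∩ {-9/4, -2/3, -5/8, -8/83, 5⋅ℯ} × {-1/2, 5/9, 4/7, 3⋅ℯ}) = {-2/3, -8/83} × {-1/2, 5/9, 4/7}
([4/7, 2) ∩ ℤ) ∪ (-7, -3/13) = (-7, -3/13) ∪ {1}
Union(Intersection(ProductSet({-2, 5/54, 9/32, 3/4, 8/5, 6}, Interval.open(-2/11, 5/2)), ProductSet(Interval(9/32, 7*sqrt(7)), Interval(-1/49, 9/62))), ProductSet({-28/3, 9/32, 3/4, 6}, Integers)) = Union(ProductSet({-28/3, 9/32, 3/4, 6}, Integers), ProductSet({9/32, 3/4, 8/5, 6}, Interval(-1/49, 9/62)))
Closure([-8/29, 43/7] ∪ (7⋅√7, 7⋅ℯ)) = [-8/29, 43/7] ∪ [7⋅√7, 7⋅ℯ]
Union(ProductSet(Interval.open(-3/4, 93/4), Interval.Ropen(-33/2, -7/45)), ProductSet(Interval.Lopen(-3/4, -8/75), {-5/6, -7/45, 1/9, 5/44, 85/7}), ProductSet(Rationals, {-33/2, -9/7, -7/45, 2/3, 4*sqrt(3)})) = Union(ProductSet(Interval.Lopen(-3/4, -8/75), {-5/6, -7/45, 1/9, 5/44, 85/7}), ProductSet(Interval.open(-3/4, 93/4), Interval.Ropen(-33/2, -7/45)), ProductSet(Rationals, {-33/2, -9/7, -7/45, 2/3, 4*sqrt(3)}))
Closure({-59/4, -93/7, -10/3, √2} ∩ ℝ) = {-59/4, -93/7, -10/3, √2}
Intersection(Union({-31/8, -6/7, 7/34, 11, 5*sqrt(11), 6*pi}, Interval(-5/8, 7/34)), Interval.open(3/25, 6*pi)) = Union({11, 5*sqrt(11)}, Interval.Lopen(3/25, 7/34))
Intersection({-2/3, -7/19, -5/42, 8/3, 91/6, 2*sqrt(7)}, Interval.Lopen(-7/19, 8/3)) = {-5/42, 8/3}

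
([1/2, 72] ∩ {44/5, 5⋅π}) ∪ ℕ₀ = ℕ₀ ∪ {44/5, 5⋅π}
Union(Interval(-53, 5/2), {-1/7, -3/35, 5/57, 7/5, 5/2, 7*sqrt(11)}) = Union({7*sqrt(11)}, Interval(-53, 5/2))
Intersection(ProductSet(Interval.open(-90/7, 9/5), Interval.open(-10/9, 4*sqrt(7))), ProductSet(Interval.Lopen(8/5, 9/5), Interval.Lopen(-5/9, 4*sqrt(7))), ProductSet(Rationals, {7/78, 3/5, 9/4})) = ProductSet(Intersection(Interval.open(8/5, 9/5), Rationals), {7/78, 3/5, 9/4})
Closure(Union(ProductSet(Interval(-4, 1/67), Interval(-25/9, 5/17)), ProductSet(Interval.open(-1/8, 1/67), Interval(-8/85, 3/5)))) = Union(ProductSet({-1/8, 1/67}, Interval(5/17, 3/5)), ProductSet(Interval(-4, 1/67), Interval(-25/9, 5/17)), ProductSet(Interval(-1/8, 1/67), {3/5}), ProductSet(Interval.Lopen(-1/8, 1/67), Interval(-8/85, 3/5)))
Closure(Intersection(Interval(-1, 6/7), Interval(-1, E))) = Interval(-1, 6/7)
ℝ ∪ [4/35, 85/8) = (-∞, ∞)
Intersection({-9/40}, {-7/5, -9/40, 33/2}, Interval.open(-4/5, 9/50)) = {-9/40}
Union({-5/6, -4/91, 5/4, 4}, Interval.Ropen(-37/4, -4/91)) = Union({5/4, 4}, Interval(-37/4, -4/91))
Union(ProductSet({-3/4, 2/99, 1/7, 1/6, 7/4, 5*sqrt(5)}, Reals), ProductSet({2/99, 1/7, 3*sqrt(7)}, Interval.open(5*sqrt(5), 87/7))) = Union(ProductSet({2/99, 1/7, 3*sqrt(7)}, Interval.open(5*sqrt(5), 87/7)), ProductSet({-3/4, 2/99, 1/7, 1/6, 7/4, 5*sqrt(5)}, Reals))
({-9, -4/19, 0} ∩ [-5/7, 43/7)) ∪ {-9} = {-9, -4/19, 0}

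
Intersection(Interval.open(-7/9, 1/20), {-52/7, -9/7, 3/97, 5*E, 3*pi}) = {3/97}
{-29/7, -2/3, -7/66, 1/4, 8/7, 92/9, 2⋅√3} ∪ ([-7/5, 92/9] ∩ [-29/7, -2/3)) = {-29/7, -7/66, 1/4, 8/7, 92/9, 2⋅√3} ∪ [-7/5, -2/3]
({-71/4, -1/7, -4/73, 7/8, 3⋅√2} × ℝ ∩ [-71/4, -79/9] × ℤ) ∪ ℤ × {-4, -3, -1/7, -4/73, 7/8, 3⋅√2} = ({-71/4} × ℤ) ∪ (ℤ × {-4, -3, -1/7, -4/73, 7/8, 3⋅√2})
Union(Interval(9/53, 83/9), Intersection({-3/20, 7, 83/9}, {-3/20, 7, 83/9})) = Union({-3/20}, Interval(9/53, 83/9))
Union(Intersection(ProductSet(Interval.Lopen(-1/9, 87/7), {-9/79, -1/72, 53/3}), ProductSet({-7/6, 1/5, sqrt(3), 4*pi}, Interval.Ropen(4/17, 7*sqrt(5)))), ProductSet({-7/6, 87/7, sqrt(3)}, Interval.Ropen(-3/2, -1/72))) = ProductSet({-7/6, 87/7, sqrt(3)}, Interval.Ropen(-3/2, -1/72))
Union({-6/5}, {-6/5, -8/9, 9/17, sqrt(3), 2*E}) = {-6/5, -8/9, 9/17, sqrt(3), 2*E}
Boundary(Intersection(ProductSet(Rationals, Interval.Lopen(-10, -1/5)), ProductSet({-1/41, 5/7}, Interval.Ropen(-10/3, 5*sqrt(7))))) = ProductSet({-1/41, 5/7}, Interval(-10/3, -1/5))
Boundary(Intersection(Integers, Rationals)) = Integers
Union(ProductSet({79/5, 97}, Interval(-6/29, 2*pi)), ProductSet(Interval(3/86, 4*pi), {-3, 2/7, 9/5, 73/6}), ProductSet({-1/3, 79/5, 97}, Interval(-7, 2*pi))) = Union(ProductSet({-1/3, 79/5, 97}, Interval(-7, 2*pi)), ProductSet(Interval(3/86, 4*pi), {-3, 2/7, 9/5, 73/6}))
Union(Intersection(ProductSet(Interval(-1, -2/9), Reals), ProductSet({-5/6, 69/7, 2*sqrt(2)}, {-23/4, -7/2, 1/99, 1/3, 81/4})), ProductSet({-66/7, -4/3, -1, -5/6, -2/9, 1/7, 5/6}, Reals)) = ProductSet({-66/7, -4/3, -1, -5/6, -2/9, 1/7, 5/6}, Reals)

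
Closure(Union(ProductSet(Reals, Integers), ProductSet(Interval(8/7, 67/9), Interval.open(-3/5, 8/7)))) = Union(ProductSet(Interval(-oo, oo), Integers), ProductSet(Interval(8/7, 67/9), Interval(-3/5, 8/7)))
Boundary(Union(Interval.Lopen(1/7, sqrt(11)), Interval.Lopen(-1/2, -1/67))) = {-1/2, -1/67, 1/7, sqrt(11)}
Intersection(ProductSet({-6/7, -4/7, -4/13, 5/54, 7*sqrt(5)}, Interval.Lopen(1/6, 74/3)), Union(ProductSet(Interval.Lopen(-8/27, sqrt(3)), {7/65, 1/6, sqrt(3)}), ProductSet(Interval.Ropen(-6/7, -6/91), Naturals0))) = Union(ProductSet({5/54}, {sqrt(3)}), ProductSet({-6/7, -4/7, -4/13}, Range(1, 25, 1)))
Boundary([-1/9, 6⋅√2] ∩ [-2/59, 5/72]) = {-2/59, 5/72}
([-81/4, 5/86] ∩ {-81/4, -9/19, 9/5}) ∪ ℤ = ℤ ∪ {-81/4, -9/19}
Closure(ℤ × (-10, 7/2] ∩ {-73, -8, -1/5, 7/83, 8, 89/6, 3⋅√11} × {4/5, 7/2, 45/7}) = {-73, -8, 8} × {4/5, 7/2}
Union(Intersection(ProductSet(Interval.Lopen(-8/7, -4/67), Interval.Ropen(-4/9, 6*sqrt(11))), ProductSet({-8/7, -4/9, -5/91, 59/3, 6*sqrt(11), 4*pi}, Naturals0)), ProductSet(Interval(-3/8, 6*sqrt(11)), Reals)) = Union(ProductSet({-4/9}, Range(0, 20, 1)), ProductSet(Interval(-3/8, 6*sqrt(11)), Reals))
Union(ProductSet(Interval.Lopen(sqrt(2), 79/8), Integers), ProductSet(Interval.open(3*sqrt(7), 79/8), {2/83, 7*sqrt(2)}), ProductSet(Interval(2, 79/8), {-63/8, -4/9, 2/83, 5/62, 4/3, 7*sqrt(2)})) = Union(ProductSet(Interval(2, 79/8), {-63/8, -4/9, 2/83, 5/62, 4/3, 7*sqrt(2)}), ProductSet(Interval.Lopen(sqrt(2), 79/8), Integers))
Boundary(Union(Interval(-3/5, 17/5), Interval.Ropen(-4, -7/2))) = {-4, -7/2, -3/5, 17/5}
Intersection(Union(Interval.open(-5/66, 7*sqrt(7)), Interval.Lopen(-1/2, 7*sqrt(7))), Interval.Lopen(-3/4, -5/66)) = Interval.Lopen(-1/2, -5/66)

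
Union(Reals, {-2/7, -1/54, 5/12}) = Reals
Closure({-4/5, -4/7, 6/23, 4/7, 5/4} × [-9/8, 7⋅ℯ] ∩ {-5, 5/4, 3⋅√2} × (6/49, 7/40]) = {5/4} × [6/49, 7/40]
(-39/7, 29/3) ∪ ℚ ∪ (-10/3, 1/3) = ℚ ∪ [-39/7, 29/3]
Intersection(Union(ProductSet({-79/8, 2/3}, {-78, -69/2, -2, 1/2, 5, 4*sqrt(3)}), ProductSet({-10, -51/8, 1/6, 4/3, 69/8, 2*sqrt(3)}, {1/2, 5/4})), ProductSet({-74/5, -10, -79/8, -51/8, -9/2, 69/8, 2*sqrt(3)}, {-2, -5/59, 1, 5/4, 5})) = Union(ProductSet({-79/8}, {-2, 5}), ProductSet({-10, -51/8, 69/8, 2*sqrt(3)}, {5/4}))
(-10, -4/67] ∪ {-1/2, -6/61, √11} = (-10, -4/67] ∪ {√11}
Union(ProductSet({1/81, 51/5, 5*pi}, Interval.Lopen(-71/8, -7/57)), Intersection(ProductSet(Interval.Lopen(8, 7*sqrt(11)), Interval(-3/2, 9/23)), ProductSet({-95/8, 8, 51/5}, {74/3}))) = ProductSet({1/81, 51/5, 5*pi}, Interval.Lopen(-71/8, -7/57))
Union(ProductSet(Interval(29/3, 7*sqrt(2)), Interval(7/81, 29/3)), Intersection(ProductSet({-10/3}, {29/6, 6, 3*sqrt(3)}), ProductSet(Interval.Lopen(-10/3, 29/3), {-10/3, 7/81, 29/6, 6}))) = ProductSet(Interval(29/3, 7*sqrt(2)), Interval(7/81, 29/3))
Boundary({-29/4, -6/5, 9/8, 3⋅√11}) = {-29/4, -6/5, 9/8, 3⋅√11}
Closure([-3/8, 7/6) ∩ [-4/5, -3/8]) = {-3/8}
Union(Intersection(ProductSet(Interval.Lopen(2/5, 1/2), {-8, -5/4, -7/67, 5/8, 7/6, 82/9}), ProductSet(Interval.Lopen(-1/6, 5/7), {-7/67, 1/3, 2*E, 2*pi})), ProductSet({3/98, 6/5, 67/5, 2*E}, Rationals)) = Union(ProductSet({3/98, 6/5, 67/5, 2*E}, Rationals), ProductSet(Interval.Lopen(2/5, 1/2), {-7/67}))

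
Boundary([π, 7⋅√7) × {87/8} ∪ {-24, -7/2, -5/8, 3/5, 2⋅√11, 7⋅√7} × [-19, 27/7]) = ([π, 7⋅√7] × {87/8}) ∪ ({-24, -7/2, -5/8, 3/5, 2⋅√11, 7⋅√7} × [-19, 27/7])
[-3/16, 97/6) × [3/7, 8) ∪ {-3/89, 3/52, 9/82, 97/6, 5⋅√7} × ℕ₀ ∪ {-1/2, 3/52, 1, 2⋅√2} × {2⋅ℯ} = ([-3/16, 97/6) × [3/7, 8)) ∪ ({-3/89, 3/52, 9/82, 97/6, 5⋅√7} × ℕ₀) ∪ ({-1/2, 3/52, 1, 2⋅√2} × {2⋅ℯ})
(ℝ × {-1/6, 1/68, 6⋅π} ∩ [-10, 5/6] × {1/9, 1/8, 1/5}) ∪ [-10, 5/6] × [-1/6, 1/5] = [-10, 5/6] × [-1/6, 1/5]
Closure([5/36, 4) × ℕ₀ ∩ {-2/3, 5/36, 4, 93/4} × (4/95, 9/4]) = {5/36} × {1, 2}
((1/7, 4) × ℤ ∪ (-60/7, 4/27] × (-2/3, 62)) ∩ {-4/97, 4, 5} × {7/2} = {-4/97} × {7/2}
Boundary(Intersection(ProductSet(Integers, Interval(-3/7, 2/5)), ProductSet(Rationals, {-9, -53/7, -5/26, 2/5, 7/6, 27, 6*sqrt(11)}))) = ProductSet(Integers, {-5/26, 2/5})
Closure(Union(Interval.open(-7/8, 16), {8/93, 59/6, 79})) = Union({79}, Interval(-7/8, 16))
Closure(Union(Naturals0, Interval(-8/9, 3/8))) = Union(Complement(Naturals0, Interval.open(-8/9, 3/8)), Interval(-8/9, 3/8), Naturals0)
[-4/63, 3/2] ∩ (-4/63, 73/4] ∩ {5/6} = {5/6}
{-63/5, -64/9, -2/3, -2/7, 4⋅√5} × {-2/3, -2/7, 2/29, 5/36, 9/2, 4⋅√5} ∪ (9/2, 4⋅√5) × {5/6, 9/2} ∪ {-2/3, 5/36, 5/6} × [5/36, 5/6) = ({-2/3, 5/36, 5/6} × [5/36, 5/6)) ∪ ((9/2, 4⋅√5) × {5/6, 9/2}) ∪ ({-63/5, -64/9, -2/3, -2/7, 4⋅√5} × {-2/3, -2/7, 2/29, 5/36, 9/2, 4⋅√5})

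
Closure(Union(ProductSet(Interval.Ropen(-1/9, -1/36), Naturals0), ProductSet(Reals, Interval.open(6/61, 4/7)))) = Union(ProductSet(Interval(-1/9, -1/36), Complement(Naturals0, Interval.open(6/61, 4/7))), ProductSet(Interval.Ropen(-1/9, -1/36), Naturals0), ProductSet(Reals, Interval(6/61, 4/7)))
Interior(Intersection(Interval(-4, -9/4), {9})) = EmptySet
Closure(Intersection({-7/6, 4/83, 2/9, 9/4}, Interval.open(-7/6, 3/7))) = {4/83, 2/9}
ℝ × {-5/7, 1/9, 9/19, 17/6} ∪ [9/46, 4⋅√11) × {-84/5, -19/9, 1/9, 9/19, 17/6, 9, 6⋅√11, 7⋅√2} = (ℝ × {-5/7, 1/9, 9/19, 17/6}) ∪ ([9/46, 4⋅√11) × {-84/5, -19/9, 1/9, 9/19, 17/6, 9, 6⋅√11, 7⋅√2})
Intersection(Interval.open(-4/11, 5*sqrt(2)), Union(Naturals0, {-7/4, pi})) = Union({pi}, Range(0, 8, 1))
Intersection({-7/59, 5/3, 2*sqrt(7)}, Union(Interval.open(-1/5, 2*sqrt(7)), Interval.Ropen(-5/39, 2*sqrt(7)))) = {-7/59, 5/3}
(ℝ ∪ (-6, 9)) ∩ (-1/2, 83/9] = (-1/2, 83/9]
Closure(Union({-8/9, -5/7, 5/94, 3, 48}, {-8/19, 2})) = {-8/9, -5/7, -8/19, 5/94, 2, 3, 48}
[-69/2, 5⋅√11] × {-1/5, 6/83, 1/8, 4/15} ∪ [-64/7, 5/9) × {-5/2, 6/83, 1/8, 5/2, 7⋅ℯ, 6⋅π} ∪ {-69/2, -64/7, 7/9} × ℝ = ({-69/2, -64/7, 7/9} × ℝ) ∪ ([-69/2, 5⋅√11] × {-1/5, 6/83, 1/8, 4/15}) ∪ ([-64/7, 5/9) × {-5/2, 6/83, 1/8, 5/2, 7⋅ℯ, 6⋅π})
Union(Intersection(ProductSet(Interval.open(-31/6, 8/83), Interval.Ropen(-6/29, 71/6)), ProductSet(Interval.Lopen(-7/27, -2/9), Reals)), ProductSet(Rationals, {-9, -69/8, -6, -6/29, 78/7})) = Union(ProductSet(Interval.Lopen(-7/27, -2/9), Interval.Ropen(-6/29, 71/6)), ProductSet(Rationals, {-9, -69/8, -6, -6/29, 78/7}))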